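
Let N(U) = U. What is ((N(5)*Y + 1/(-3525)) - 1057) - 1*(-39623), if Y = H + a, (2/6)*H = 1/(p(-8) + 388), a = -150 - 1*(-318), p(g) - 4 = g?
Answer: 17780004697/451200 ≈ 39406.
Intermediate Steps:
p(g) = 4 + g
a = 168 (a = -150 + 318 = 168)
H = 1/128 (H = 3/((4 - 8) + 388) = 3/(-4 + 388) = 3/384 = 3*(1/384) = 1/128 ≈ 0.0078125)
Y = 21505/128 (Y = 1/128 + 168 = 21505/128 ≈ 168.01)
((N(5)*Y + 1/(-3525)) - 1057) - 1*(-39623) = ((5*(21505/128) + 1/(-3525)) - 1057) - 1*(-39623) = ((107525/128 - 1/3525) - 1057) + 39623 = (379025497/451200 - 1057) + 39623 = -97892903/451200 + 39623 = 17780004697/451200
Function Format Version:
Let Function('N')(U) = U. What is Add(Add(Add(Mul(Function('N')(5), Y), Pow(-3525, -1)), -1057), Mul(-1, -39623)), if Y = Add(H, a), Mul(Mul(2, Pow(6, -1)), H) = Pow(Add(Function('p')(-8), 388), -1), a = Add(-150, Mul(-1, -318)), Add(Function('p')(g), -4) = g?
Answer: Rational(17780004697, 451200) ≈ 39406.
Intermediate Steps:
Function('p')(g) = Add(4, g)
a = 168 (a = Add(-150, 318) = 168)
H = Rational(1, 128) (H = Mul(3, Pow(Add(Add(4, -8), 388), -1)) = Mul(3, Pow(Add(-4, 388), -1)) = Mul(3, Pow(384, -1)) = Mul(3, Rational(1, 384)) = Rational(1, 128) ≈ 0.0078125)
Y = Rational(21505, 128) (Y = Add(Rational(1, 128), 168) = Rational(21505, 128) ≈ 168.01)
Add(Add(Add(Mul(Function('N')(5), Y), Pow(-3525, -1)), -1057), Mul(-1, -39623)) = Add(Add(Add(Mul(5, Rational(21505, 128)), Pow(-3525, -1)), -1057), Mul(-1, -39623)) = Add(Add(Add(Rational(107525, 128), Rational(-1, 3525)), -1057), 39623) = Add(Add(Rational(379025497, 451200), -1057), 39623) = Add(Rational(-97892903, 451200), 39623) = Rational(17780004697, 451200)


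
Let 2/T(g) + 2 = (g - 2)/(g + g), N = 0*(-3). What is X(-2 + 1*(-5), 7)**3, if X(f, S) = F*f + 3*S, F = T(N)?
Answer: 9261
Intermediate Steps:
N = 0
T(g) = 2/(-2 + (-2 + g)/(2*g)) (T(g) = 2/(-2 + (g - 2)/(g + g)) = 2/(-2 + (-2 + g)/((2*g))) = 2/(-2 + (-2 + g)*(1/(2*g))) = 2/(-2 + (-2 + g)/(2*g)))
F = 0 (F = -4*0/(2 + 3*0) = -4*0/(2 + 0) = -4*0/2 = -4*0*1/2 = 0)
X(f, S) = 3*S (X(f, S) = 0*f + 3*S = 0 + 3*S = 3*S)
X(-2 + 1*(-5), 7)**3 = (3*7)**3 = 21**3 = 9261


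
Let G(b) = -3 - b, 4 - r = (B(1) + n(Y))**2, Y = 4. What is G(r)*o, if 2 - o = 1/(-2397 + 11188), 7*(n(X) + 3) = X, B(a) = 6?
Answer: 4957842/430759 ≈ 11.510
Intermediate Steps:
n(X) = -3 + X/7
r = -429/49 (r = 4 - (6 + (-3 + (1/7)*4))**2 = 4 - (6 + (-3 + 4/7))**2 = 4 - (6 - 17/7)**2 = 4 - (25/7)**2 = 4 - 1*625/49 = 4 - 625/49 = -429/49 ≈ -8.7551)
o = 17581/8791 (o = 2 - 1/(-2397 + 11188) = 2 - 1/8791 = 17581/8791 ≈ 1.9999)
G(r)*o = (-3 - 1*(-429/49))*(17581/8791) = (-3 + 429/49)*(17581/8791) = (282/49)*(17581/8791) = 4957842/430759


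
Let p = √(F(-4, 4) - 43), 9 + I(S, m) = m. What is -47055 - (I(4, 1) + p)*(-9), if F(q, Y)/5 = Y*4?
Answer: -47127 + 9*√37 ≈ -47072.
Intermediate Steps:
F(q, Y) = 20*Y (F(q, Y) = 5*(Y*4) = 5*(4*Y) = 20*Y)
I(S, m) = -9 + m
p = √37 (p = √(20*4 - 43) = √(80 - 43) = √37 ≈ 6.0828)
-47055 - (I(4, 1) + p)*(-9) = -47055 - ((-9 + 1) + √37)*(-9) = -47055 - (-8 + √37)*(-9) = -47055 - (72 - 9*√37) = -47055 + (-72 + 9*√37) = -47127 + 9*√37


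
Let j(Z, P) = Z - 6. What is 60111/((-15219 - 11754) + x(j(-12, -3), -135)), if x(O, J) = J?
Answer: -6679/3012 ≈ -2.2175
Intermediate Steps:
j(Z, P) = -6 + Z
60111/((-15219 - 11754) + x(j(-12, -3), -135)) = 60111/((-15219 - 11754) - 135) = 60111/(-26973 - 135) = 60111/(-27108) = 60111*(-1/27108) = -6679/3012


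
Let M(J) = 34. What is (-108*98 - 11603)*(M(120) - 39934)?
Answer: 885261300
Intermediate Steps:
(-108*98 - 11603)*(M(120) - 39934) = (-108*98 - 11603)*(34 - 39934) = (-10584 - 11603)*(-39900) = -22187*(-39900) = 885261300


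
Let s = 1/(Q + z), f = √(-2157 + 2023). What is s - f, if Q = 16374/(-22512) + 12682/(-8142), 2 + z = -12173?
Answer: -15274392/186000623791 - I*√134 ≈ -8.212e-5 - 11.576*I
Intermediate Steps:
z = -12175 (z = -2 - 12173 = -12175)
Q = -34901191/15274392 (Q = 16374*(-1/22512) + 12682*(-1/8142) = -2729/3752 - 6341/4071 = -34901191/15274392 ≈ -2.2849)
f = I*√134 (f = √(-134) = I*√134 ≈ 11.576*I)
s = -15274392/186000623791 (s = 1/(-34901191/15274392 - 12175) = 1/(-186000623791/15274392) = -15274392/186000623791 ≈ -8.2120e-5)
s - f = -15274392/186000623791 - I*√134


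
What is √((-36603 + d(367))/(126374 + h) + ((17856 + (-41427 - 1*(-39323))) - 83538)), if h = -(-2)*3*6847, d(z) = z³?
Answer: I*√29571102545174/20932 ≈ 259.79*I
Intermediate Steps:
h = 41082 (h = -2*(-3)*6847 = 6*6847 = 41082)
√((-36603 + d(367))/(126374 + h) + ((17856 + (-41427 - 1*(-39323))) - 83538)) = √((-36603 + 367³)/(126374 + 41082) + ((17856 + (-41427 - 1*(-39323))) - 83538)) = √((-36603 + 49430863)/167456 + ((17856 + (-41427 + 39323)) - 83538)) = √(49394260*(1/167456) + ((17856 - 2104) - 83538)) = √(12348565/41864 + (15752 - 83538)) = √(12348565/41864 - 67786) = √(-2825444539/41864) = I*√29571102545174/20932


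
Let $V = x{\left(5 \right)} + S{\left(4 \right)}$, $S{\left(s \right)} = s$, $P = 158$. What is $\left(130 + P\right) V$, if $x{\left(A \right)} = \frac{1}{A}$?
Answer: $\frac{6048}{5} \approx 1209.6$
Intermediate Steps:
$V = \frac{21}{5}$ ($V = \frac{1}{5} + 4 = \frac{21}{5} \approx 4.2$)
$\left(130 + P\right) V = \left(130 + 158\right) \frac{21}{5} = 288 \cdot \frac{21}{5} = \frac{6048}{5}$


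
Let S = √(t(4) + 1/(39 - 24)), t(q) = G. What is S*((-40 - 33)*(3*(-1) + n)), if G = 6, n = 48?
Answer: -219*√1365 ≈ -8091.2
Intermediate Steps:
t(q) = 6
S = √1365/15 (S = √(6 + 1/(39 - 24)) = √(6 + 1/15) = √(91/15) = √1365/15 ≈ 2.4631)
S*((-40 - 33)*(3*(-1) + n)) = (√1365/15)*((-40 - 33)*(3*(-1) + 48)) = (√1365/15)*(-73*(-3 + 48)) = (√1365/15)*(-73*45) = (√1365/15)*(-3285) = -219*√1365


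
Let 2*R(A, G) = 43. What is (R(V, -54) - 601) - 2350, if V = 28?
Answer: -5859/2 ≈ -2929.5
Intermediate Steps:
R(A, G) = 43/2 (R(A, G) = (½)*43 = 43/2)
(R(V, -54) - 601) - 2350 = (43/2 - 601) - 2350 = -1159/2 - 2350 = -5859/2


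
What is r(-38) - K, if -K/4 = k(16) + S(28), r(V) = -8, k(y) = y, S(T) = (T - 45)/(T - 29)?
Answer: 124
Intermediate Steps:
S(T) = (-45 + T)/(-29 + T)
K = -132 (K = -4*(16 + (-45 + 28)/(-29 + 28)) = -4*(16 - 17/(-1)) = -4*(16 - 1*(-17)) = -4*(16 + 17) = -4*33 = -132)
r(-38) - K = -8 - 1*(-132) = -8 + 132 = 124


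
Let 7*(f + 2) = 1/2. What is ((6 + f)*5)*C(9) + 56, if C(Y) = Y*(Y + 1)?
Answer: 13217/7 ≈ 1888.1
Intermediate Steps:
f = -27/14 (f = -2 + (⅐)/2 = -2 + (⅐)*(½) = -2 + 1/14 = -27/14 ≈ -1.9286)
C(Y) = Y*(1 + Y)
((6 + f)*5)*C(9) + 56 = ((6 - 27/14)*5)*(9*(1 + 9)) + 56 = ((57/14)*5)*(9*10) + 56 = (285/14)*90 + 56 = 12825/7 + 56 = 13217/7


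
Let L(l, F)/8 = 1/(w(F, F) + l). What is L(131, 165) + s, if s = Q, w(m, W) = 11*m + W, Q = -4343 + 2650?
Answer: -3573915/2111 ≈ -1693.0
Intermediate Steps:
Q = -1693
w(m, W) = W + 11*m
s = -1693
L(l, F) = 8/(l + 12*F) (L(l, F) = 8/((F + 11*F) + l) = 8/(12*F + l) = 8/(l + 12*F))
L(131, 165) + s = 8/(131 + 12*165) - 1693 = 8/(131 + 1980) - 1693 = 8/2111 - 1693 = -3573915/2111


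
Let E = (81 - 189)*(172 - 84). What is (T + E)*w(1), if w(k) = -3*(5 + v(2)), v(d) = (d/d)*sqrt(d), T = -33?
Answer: 143055 + 28611*sqrt(2) ≈ 1.8352e+5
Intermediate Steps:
v(d) = sqrt(d) (v(d) = 1*sqrt(d) = sqrt(d))
E = -9504 (E = -108*88 = -9504)
w(k) = -15 - 3*sqrt(2) (w(k) = -3*(5 + sqrt(2)) = -15 - 3*sqrt(2))
(T + E)*w(1) = (-33 - 9504)*(-15 - 3*sqrt(2)) = -9537*(-15 - 3*sqrt(2)) = 143055 + 28611*sqrt(2)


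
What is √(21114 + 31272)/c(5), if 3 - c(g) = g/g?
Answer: √52386/2 ≈ 114.44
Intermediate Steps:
c(g) = 2 (c(g) = 3 - g/g = 3 - 1*1 = 3 - 1 = 2)
√(21114 + 31272)/c(5) = √(21114 + 31272)/2 = √52386*(½) = √52386/2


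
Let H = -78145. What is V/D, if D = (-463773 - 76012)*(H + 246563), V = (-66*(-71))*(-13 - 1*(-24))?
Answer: -25773/45454755065 ≈ -5.6700e-7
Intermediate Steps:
V = 51546 (V = 4686*(-13 + 24) = 4686*11 = 51546)
D = -90909510130 (D = (-463773 - 76012)*(-78145 + 246563) = -539785*168418 = -90909510130)
V/D = 51546/(-90909510130) = 51546*(-1/90909510130) = -25773/45454755065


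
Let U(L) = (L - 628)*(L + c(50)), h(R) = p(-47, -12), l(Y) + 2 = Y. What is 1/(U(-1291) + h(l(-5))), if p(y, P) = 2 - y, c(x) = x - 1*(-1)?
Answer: 1/2379609 ≈ 4.2024e-7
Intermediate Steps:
l(Y) = -2 + Y
c(x) = 1 + x (c(x) = x + 1 = 1 + x)
h(R) = 49 (h(R) = 2 - 1*(-47) = 2 + 47 = 49)
U(L) = (-628 + L)*(51 + L) (U(L) = (L - 628)*(L + (1 + 50)) = (-628 + L)*(L + 51) = (-628 + L)*(51 + L))
1/(U(-1291) + h(l(-5))) = 1/((-32028 + (-1291)² - 577*(-1291)) + 49) = 1/((-32028 + 1666681 + 744907) + 49) = 1/(2379560 + 49) = 1/2379609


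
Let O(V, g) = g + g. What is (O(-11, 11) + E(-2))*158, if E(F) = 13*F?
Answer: -632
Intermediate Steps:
O(V, g) = 2*g
(O(-11, 11) + E(-2))*158 = (2*11 + 13*(-2))*158 = (22 - 26)*158 = -4*158 = -632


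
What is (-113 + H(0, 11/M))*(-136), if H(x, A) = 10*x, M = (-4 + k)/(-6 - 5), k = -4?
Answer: 15368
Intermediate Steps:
M = 8/11 (M = (-4 - 4)/(-6 - 5) = -8/(-11) = -8*(-1/11) = 8/11 ≈ 0.72727)
(-113 + H(0, 11/M))*(-136) = (-113 + 10*0)*(-136) = (-113 + 0)*(-136) = -113*(-136) = 15368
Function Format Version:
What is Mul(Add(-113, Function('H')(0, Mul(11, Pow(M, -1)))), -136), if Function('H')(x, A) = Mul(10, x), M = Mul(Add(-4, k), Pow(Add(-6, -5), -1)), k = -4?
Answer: 15368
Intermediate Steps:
M = Rational(8, 11) (M = Mul(Add(-4, -4), Pow(Add(-6, -5), -1)) = Mul(-8, Pow(-11, -1)) = Mul(-8, Rational(-1, 11)) = Rational(8, 11) ≈ 0.72727)
Mul(Add(-113, Function('H')(0, Mul(11, Pow(M, -1)))), -136) = Mul(Add(-113, Mul(10, 0)), -136) = Mul(Add(-113, 0), -136) = Mul(-113, -136) = 15368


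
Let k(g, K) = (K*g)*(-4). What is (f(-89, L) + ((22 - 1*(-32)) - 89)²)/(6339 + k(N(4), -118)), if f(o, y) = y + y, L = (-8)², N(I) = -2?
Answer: 1353/5395 ≈ 0.25079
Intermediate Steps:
k(g, K) = -4*K*g
L = 64
f(o, y) = 2*y
(f(-89, L) + ((22 - 1*(-32)) - 89)²)/(6339 + k(N(4), -118)) = (2*64 + ((22 - 1*(-32)) - 89)²)/(6339 - 4*(-118)*(-2)) = (128 + ((22 + 32) - 89)²)/(6339 - 944) = (128 + (54 - 89)²)/5395 = (128 + (-35)²)*(1/5395) = (128 + 1225)*(1/5395) = 1353*(1/5395) = 1353/5395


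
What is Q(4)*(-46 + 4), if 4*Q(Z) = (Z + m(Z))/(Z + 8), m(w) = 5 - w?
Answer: -35/8 ≈ -4.3750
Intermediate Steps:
Q(Z) = 5/(4*(8 + Z)) (Q(Z) = ((Z + (5 - Z))/(Z + 8))/4 = (5/(8 + Z))/4 = 5/(4*(8 + Z)))
Q(4)*(-46 + 4) = (5/(4*(8 + 4)))*(-46 + 4) = ((5/4)/12)*(-42) = ((5/4)*(1/12))*(-42) = (5/48)*(-42) = -35/8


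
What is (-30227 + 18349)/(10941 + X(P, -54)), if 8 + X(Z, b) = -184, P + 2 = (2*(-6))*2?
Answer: -11878/10749 ≈ -1.1050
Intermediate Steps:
P = -26 (P = -2 + (2*(-6))*2 = -2 - 12*2 = -2 - 24 = -26)
X(Z, b) = -192 (X(Z, b) = -8 - 184 = -192)
(-30227 + 18349)/(10941 + X(P, -54)) = (-30227 + 18349)/(10941 - 192) = -11878/10749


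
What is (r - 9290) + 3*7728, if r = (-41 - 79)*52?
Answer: 7654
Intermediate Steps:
r = -6240 (r = -120*52 = -6240)
(r - 9290) + 3*7728 = (-6240 - 9290) + 3*7728 = -15530 + 23184 = 7654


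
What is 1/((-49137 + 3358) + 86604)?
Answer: 1/40825 ≈ 2.4495e-5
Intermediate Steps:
1/((-49137 + 3358) + 86604) = 1/(-45779 + 86604) = 1/40825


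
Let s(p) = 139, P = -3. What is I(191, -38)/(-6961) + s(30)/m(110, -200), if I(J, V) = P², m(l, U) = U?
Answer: -969379/1392200 ≈ -0.69629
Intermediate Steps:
I(J, V) = 9 (I(J, V) = (-3)² = 9)
I(191, -38)/(-6961) + s(30)/m(110, -200) = 9/(-6961) + 139/(-200) = 9*(-1/6961) + 139*(-1/200) = -9/6961 - 139/200 = -969379/1392200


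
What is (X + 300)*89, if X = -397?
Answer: -8633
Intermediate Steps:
(X + 300)*89 = (-397 + 300)*89 = -97*89 = -8633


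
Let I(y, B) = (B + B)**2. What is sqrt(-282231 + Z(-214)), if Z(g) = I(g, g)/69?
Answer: I*sqrt(1331062095)/69 ≈ 528.75*I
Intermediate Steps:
I(y, B) = 4*B**2 (I(y, B) = (2*B)**2 = 4*B**2)
Z(g) = 4*g**2/69 (Z(g) = (4*g**2)/69 = (4*g**2)*(1/69) = 4*g**2/69)
sqrt(-282231 + Z(-214)) = sqrt(-282231 + (4/69)*(-214)**2) = sqrt(-282231 + (4/69)*45796) = sqrt(-282231 + 183184/69) = sqrt(-19290755/69) = I*sqrt(1331062095)/69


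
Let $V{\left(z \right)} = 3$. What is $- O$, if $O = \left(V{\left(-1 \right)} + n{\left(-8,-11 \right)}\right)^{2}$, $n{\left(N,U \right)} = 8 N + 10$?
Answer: $-2601$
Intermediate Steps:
$n{\left(N,U \right)} = 10 + 8 N$
$O = 2601$ ($O = \left(3 + \left(10 + 8 \left(-8\right)\right)\right)^{2} = \left(3 + \left(10 - 64\right)\right)^{2} = \left(3 - 54\right)^{2} = \left(-51\right)^{2} = 2601$)
$- O = \left(-1\right) 2601 = -2601$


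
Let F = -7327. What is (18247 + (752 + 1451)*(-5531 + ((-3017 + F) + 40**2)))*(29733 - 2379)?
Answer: -859724676612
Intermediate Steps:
(18247 + (752 + 1451)*(-5531 + ((-3017 + F) + 40**2)))*(29733 - 2379) = (18247 + (752 + 1451)*(-5531 + ((-3017 - 7327) + 40**2)))*(29733 - 2379) = (18247 + 2203*(-5531 + (-10344 + 1600)))*27354 = (18247 + 2203*(-5531 - 8744))*27354 = (18247 + 2203*(-14275))*27354 = (18247 - 31447825)*27354 = -31429578*27354 = -859724676612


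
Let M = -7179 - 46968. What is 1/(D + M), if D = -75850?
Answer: -1/129997 ≈ -7.6925e-6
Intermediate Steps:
M = -54147
1/(D + M) = 1/(-75850 - 54147) = 1/(-129997) = -1/129997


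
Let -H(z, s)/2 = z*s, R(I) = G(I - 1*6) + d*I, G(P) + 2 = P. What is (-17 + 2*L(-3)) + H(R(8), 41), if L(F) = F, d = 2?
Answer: -1335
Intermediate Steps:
G(P) = -2 + P
R(I) = -8 + 3*I (R(I) = (-2 + (I - 1*6)) + 2*I = (-2 + (I - 6)) + 2*I = (-2 + (-6 + I)) + 2*I = (-8 + I) + 2*I = -8 + 3*I)
H(z, s) = -2*s*z (H(z, s) = -2*z*s = -2*s*z)
(-17 + 2*L(-3)) + H(R(8), 41) = (-17 + 2*(-3)) - 2*41*(-8 + 3*8) = (-17 - 6) - 2*41*(-8 + 24) = -23 - 2*41*16 = -23 - 1312 = -1335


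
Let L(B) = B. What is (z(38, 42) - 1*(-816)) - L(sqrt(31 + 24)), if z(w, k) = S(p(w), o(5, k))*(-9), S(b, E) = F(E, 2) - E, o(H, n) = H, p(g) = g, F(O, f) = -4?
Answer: 897 - sqrt(55) ≈ 889.58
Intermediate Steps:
S(b, E) = -4 - E
z(w, k) = 81 (z(w, k) = (-4 - 1*5)*(-9) = (-4 - 5)*(-9) = -9*(-9) = 81)
(z(38, 42) - 1*(-816)) - L(sqrt(31 + 24)) = (81 - 1*(-816)) - sqrt(31 + 24) = (81 + 816) - sqrt(55) = 897 - sqrt(55)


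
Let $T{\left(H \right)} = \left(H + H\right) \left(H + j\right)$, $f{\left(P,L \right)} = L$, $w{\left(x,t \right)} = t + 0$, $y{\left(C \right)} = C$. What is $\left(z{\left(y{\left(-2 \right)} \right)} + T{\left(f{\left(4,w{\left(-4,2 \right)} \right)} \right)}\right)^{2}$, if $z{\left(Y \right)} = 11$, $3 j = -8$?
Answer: $\frac{625}{9} \approx 69.444$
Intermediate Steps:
$j = - \frac{8}{3}$ ($j = \frac{1}{3} \left(-8\right) = - \frac{8}{3} \approx -2.6667$)
$w{\left(x,t \right)} = t$
$T{\left(H \right)} = 2 H \left(- \frac{8}{3} + H\right)$ ($T{\left(H \right)} = \left(H + H\right) \left(H - \frac{8}{3}\right) = 2 H \left(- \frac{8}{3} + H\right)$)
$\left(z{\left(y{\left(-2 \right)} \right)} + T{\left(f{\left(4,w{\left(-4,2 \right)} \right)} \right)}\right)^{2} = \left(11 + \frac{2}{3} \cdot 2 \left(-8 + 3 \cdot 2\right)\right)^{2} = \left(11 + \frac{2}{3} \cdot 2 \left(-8 + 6\right)\right)^{2} = \left(11 + \frac{2}{3} \cdot 2 \left(-2\right)\right)^{2} = \left(11 - \frac{8}{3}\right)^{2} = \left(\frac{25}{3}\right)^{2} = \frac{625}{9}$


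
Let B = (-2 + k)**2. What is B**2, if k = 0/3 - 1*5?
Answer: 2401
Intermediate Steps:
k = -5 (k = 0*(1/3) - 5 = 0 - 5 = -5)
B = 49 (B = (-2 - 5)**2 = (-7)**2 = 49)
B**2 = 49**2 = 2401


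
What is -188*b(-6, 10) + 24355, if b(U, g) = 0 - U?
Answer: 23227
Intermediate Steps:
b(U, g) = -U
-188*b(-6, 10) + 24355 = -(-188)*(-6) + 24355 = -188*6 + 24355 = -1128 + 24355 = 23227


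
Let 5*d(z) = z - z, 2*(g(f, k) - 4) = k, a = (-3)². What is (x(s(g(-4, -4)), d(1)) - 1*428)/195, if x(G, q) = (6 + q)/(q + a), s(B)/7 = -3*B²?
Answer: -1282/585 ≈ -2.1915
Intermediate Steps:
a = 9
g(f, k) = 4 + k/2
s(B) = -21*B² (s(B) = 7*(-3*B²) = -21*B²)
d(z) = 0 (d(z) = (z - z)/5 = (⅕)*0 = 0)
x(G, q) = (6 + q)/(9 + q) (x(G, q) = (6 + q)/(q + 9) = (6 + q)/(9 + q))
(x(s(g(-4, -4)), d(1)) - 1*428)/195 = ((6 + 0)/(9 + 0) - 1*428)/195 = (6/9 - 428)*(1/195) = ((⅑)*6 - 428)*(1/195) = (⅔ - 428)*(1/195) = -1282/3*1/195 = -1282/585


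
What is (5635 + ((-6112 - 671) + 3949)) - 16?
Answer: 2785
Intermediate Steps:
(5635 + ((-6112 - 671) + 3949)) - 16 = (5635 + (-6783 + 3949)) - 16 = (5635 - 2834) - 16 = 2801 - 16 = 2785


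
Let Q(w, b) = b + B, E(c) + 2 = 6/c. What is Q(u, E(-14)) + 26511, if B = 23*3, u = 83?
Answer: 186043/7 ≈ 26578.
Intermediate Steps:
E(c) = -2 + 6/c
B = 69
Q(w, b) = 69 + b (Q(w, b) = b + 69 = 69 + b)
Q(u, E(-14)) + 26511 = (69 + (-2 + 6/(-14))) + 26511 = (69 + (-2 + 6*(-1/14))) + 26511 = (69 + (-2 - 3/7)) + 26511 = (69 - 17/7) + 26511 = 466/7 + 26511 = 186043/7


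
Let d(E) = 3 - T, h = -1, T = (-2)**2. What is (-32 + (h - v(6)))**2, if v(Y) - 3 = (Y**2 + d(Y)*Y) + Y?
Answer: 5184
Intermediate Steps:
T = 4
d(E) = -1 (d(E) = 3 - 1*4 = 3 - 4 = -1)
v(Y) = 3 + Y**2 (v(Y) = 3 + ((Y**2 - Y) + Y) = 3 + Y**2)
(-32 + (h - v(6)))**2 = (-32 + (-1 - (3 + 6**2)))**2 = (-32 + (-1 - (3 + 36)))**2 = (-32 + (-1 - 1*39))**2 = (-32 + (-1 - 39))**2 = (-32 - 40)**2 = (-72)**2 = 5184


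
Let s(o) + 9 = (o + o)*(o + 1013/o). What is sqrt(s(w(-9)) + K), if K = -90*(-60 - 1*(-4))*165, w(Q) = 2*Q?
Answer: sqrt(834265) ≈ 913.38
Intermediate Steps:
s(o) = -9 + 2*o*(o + 1013/o) (s(o) = -9 + (o + o)*(o + 1013/o) = -9 + (2*o)*(o + 1013/o) = -9 + 2*o*(o + 1013/o))
K = 831600 (K = -90*(-60 + 4)*165 = -90*(-56)*165 = 5040*165 = 831600)
sqrt(s(w(-9)) + K) = sqrt((2017 + 2*(2*(-9))**2) + 831600) = sqrt((2017 + 2*(-18)**2) + 831600) = sqrt((2017 + 2*324) + 831600) = sqrt((2017 + 648) + 831600) = sqrt(2665 + 831600) = sqrt(834265)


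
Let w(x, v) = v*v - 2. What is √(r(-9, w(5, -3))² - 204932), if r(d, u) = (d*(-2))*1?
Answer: 8*I*√3197 ≈ 452.34*I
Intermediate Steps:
w(x, v) = -2 + v² (w(x, v) = v² - 2 = -2 + v²)
r(d, u) = -2*d (r(d, u) = -2*d*1 = -2*d)
√(r(-9, w(5, -3))² - 204932) = √((-2*(-9))² - 204932) = √(18² - 204932) = √(324 - 204932) = √(-204608) = 8*I*√3197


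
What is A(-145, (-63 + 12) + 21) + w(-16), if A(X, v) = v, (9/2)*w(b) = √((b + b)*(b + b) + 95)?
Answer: -30 + 2*√1119/9 ≈ -22.566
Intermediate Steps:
w(b) = 2*√(95 + 4*b²)/9 (w(b) = 2*√((b + b)*(b + b) + 95)/9 = 2*√((2*b)*(2*b) + 95)/9 = 2*√(4*b² + 95)/9 = 2*√(95 + 4*b²)/9)
A(-145, (-63 + 12) + 21) + w(-16) = ((-63 + 12) + 21) + 2*√(95 + 4*(-16)²)/9 = (-51 + 21) + 2*√(95 + 4*256)/9 = -30 + 2*√(95 + 1024)/9 = -30 + 2*√1119/9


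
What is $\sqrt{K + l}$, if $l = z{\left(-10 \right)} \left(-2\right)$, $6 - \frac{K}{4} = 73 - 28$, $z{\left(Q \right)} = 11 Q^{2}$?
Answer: $2 i \sqrt{589} \approx 48.539 i$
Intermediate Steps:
$K = -156$ ($K = 24 - 4 \left(73 - 28\right) = 24 - 180 = -156$)
$l = -2200$ ($l = 11 \left(-10\right)^{2} \left(-2\right) = 11 \cdot 100 \left(-2\right) = 1100 \left(-2\right) = -2200$)
$\sqrt{K + l} = \sqrt{-156 - 2200} = \sqrt{-2356} = 2 i \sqrt{589}$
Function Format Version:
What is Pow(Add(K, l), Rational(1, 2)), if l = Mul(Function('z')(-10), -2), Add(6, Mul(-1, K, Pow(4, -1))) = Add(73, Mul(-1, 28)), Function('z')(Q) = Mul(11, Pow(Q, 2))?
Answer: Mul(2, I, Pow(589, Rational(1, 2))) ≈ Mul(48.539, I)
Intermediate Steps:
K = -156 (K = Add(24, Mul(-4, Add(73, Mul(-1, 28)))) = Add(24, Mul(-4, Add(73, -28))) = Add(24, Mul(-4, 45)) = Add(24, -180) = -156)
l = -2200 (l = Mul(Mul(11, Pow(-10, 2)), -2) = Mul(Mul(11, 100), -2) = Mul(1100, -2) = -2200)
Pow(Add(K, l), Rational(1, 2)) = Pow(Add(-156, -2200), Rational(1, 2)) = Pow(-2356, Rational(1, 2)) = Mul(2, I, Pow(589, Rational(1, 2)))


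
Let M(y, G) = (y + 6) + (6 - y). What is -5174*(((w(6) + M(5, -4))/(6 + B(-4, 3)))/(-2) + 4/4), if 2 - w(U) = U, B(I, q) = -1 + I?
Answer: 15522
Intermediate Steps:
w(U) = 2 - U
M(y, G) = 12 (M(y, G) = (6 + y) + (6 - y) = 12)
-5174*(((w(6) + M(5, -4))/(6 + B(-4, 3)))/(-2) + 4/4) = -5174*((((2 - 1*6) + 12)/(6 + (-1 - 4)))/(-2) + 4/4) = -5174*((((2 - 6) + 12)/(6 - 5))*(-1/2) + 4*(1/4)) = -5174*(((-4 + 12)/1)*(-1/2) + 1) = -5174*((8*1)*(-1/2) + 1) = -5174*(8*(-1/2) + 1) = -5174*(-4 + 1) = -5174*(-3) = 15522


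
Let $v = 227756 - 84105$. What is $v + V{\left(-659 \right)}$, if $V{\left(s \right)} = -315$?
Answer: $143336$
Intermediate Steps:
$v = 143651$ ($v = 227756 - 84105 = 143651$)
$v + V{\left(-659 \right)} = 143651 - 315 = 143336$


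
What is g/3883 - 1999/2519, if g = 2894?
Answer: -42921/889207 ≈ -0.048269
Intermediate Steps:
g/3883 - 1999/2519 = 2894/3883 - 1999/2519 = -42921/889207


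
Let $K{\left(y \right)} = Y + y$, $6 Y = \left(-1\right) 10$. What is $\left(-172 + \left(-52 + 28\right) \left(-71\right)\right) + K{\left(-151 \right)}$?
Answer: $\frac{4138}{3} \approx 1379.3$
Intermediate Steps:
$Y = - \frac{5}{3}$ ($Y = \frac{\left(-1\right) 10}{6} = \frac{1}{6} \left(-10\right) = - \frac{5}{3} \approx -1.6667$)
$K{\left(y \right)} = - \frac{5}{3} + y$
$\left(-172 + \left(-52 + 28\right) \left(-71\right)\right) + K{\left(-151 \right)} = \left(-172 + \left(-52 + 28\right) \left(-71\right)\right) - \frac{458}{3} = \left(-172 - -1704\right) - \frac{458}{3} = \left(-172 + 1704\right) - \frac{458}{3} = 1532 - \frac{458}{3} = \frac{4138}{3}$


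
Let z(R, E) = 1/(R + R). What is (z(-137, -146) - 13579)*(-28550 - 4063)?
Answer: 121341460611/274 ≈ 4.4285e+8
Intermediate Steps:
z(R, E) = 1/(2*R)
(z(-137, -146) - 13579)*(-28550 - 4063) = ((1/2)/(-137) - 13579)*(-28550 - 4063) = ((1/2)*(-1/137) - 13579)*(-32613) = (-1/274 - 13579)*(-32613) = -3720647/274*(-32613) = 121341460611/274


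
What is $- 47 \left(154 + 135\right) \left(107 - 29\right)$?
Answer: $-1059474$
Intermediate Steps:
$- 47 \left(154 + 135\right) \left(107 - 29\right) = - 47 \cdot 289 \cdot 78 = \left(-47\right) 22542 = -1059474$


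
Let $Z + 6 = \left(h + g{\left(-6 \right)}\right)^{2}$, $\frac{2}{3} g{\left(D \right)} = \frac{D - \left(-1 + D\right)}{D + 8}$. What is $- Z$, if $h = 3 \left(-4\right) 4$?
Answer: $- \frac{35625}{16} \approx -2226.6$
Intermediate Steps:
$g{\left(D \right)} = \frac{3}{2 \left(8 + D\right)}$ ($g{\left(D \right)} = \frac{3 \frac{D - \left(-1 + D\right)}{D + 8}}{2} = \frac{3 \cdot 1 \frac{1}{8 + D}}{2} = \frac{3}{2 \left(8 + D\right)}$)
$h = -48$ ($h = \left(-12\right) 4 = -48$)
$Z = \frac{35625}{16}$ ($Z = -6 + \left(-48 + \frac{3}{2 \left(8 - 6\right)}\right)^{2} = -6 + \left(-48 + \frac{3}{2 \cdot 2}\right)^{2} = -6 + \left(-48 + \frac{3}{2} \cdot \frac{1}{2}\right)^{2} = -6 + \left(-48 + \frac{3}{4}\right)^{2} = -6 + \left(- \frac{189}{4}\right)^{2} = -6 + \frac{35721}{16} = \frac{35625}{16} \approx 2226.6$)
$- Z = \left(-1\right) \frac{35625}{16} = - \frac{35625}{16}$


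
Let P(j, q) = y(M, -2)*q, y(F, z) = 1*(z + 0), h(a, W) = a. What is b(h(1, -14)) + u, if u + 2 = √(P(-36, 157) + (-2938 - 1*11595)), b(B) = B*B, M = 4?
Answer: -1 + 7*I*√303 ≈ -1.0 + 121.85*I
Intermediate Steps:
y(F, z) = z (y(F, z) = 1*z = z)
P(j, q) = -2*q
b(B) = B²
u = -2 + 7*I*√303 (u = -2 + √(-2*157 + (-2938 - 1*11595)) = -2 + √(-314 + (-2938 - 11595)) = -2 + √(-314 - 14533) = -2 + √(-14847) = -2 + 7*I*√303 ≈ -2.0 + 121.85*I)
b(h(1, -14)) + u = 1² + (-2 + 7*I*√303) = 1 + (-2 + 7*I*√303) = -1 + 7*I*√303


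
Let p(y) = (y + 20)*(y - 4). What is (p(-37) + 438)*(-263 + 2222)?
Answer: 2223465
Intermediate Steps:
p(y) = (-4 + y)*(20 + y) (p(y) = (20 + y)*(-4 + y) = (-4 + y)*(20 + y))
(p(-37) + 438)*(-263 + 2222) = ((-80 + (-37)² + 16*(-37)) + 438)*(-263 + 2222) = ((-80 + 1369 - 592) + 438)*1959 = (697 + 438)*1959 = 1135*1959 = 2223465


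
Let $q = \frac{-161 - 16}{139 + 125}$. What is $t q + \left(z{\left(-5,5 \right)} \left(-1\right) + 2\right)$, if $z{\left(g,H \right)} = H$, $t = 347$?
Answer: $- \frac{20737}{88} \approx -235.65$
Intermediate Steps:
$q = - \frac{59}{88}$ ($q = - \frac{177}{264} = \left(-177\right) \frac{1}{264} = - \frac{59}{88} \approx -0.67045$)
$t q + \left(z{\left(-5,5 \right)} \left(-1\right) + 2\right) = 347 \left(- \frac{59}{88}\right) + \left(5 \left(-1\right) + 2\right) = - \frac{20473}{88} + \left(-5 + 2\right) = - \frac{20473}{88} - 3 = - \frac{20737}{88}$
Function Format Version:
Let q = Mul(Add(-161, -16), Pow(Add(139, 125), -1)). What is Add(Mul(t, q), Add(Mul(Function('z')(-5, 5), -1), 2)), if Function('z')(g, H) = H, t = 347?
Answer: Rational(-20737, 88) ≈ -235.65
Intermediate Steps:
q = Rational(-59, 88) (q = Mul(-177, Pow(264, -1)) = Mul(-177, Rational(1, 264)) = Rational(-59, 88) ≈ -0.67045)
Add(Mul(t, q), Add(Mul(Function('z')(-5, 5), -1), 2)) = Add(Mul(347, Rational(-59, 88)), Add(Mul(5, -1), 2)) = Add(Rational(-20473, 88), Add(-5, 2)) = Add(Rational(-20473, 88), -3) = Rational(-20737, 88)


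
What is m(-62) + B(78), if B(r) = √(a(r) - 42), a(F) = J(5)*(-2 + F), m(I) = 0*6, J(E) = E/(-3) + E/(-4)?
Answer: I*√2373/3 ≈ 16.238*I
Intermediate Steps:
J(E) = -7*E/12 (J(E) = E*(-⅓) + E*(-¼) = -E/3 - E/4 = -7*E/12)
m(I) = 0
a(F) = 35/6 - 35*F/12 (a(F) = (-7/12*5)*(-2 + F) = -35*(-2 + F)/12 = 35/6 - 35*F/12)
B(r) = √(-217/6 - 35*r/12) (B(r) = √((35/6 - 35*r/12) - 42) = √(-217/6 - 35*r/12))
m(-62) + B(78) = 0 + √(-1302 - 105*78)/6 = 0 + √(-1302 - 8190)/6 = 0 + √(-9492)/6 = 0 + (2*I*√2373)/6 = 0 + I*√2373/3 = I*√2373/3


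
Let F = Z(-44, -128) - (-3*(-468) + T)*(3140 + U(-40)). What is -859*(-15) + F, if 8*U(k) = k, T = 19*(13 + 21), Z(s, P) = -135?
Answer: -6414000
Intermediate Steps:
T = 646 (T = 19*34 = 646)
U(k) = k/8
F = -6426885 (F = -135 - (-3*(-468) + 646)*(3140 + (1/8)*(-40)) = -135 - (1404 + 646)*(3140 - 5) = -135 - 2050*3135 = -135 - 1*6426750 = -135 - 6426750 = -6426885)
-859*(-15) + F = -859*(-15) - 6426885 = 12885 - 6426885 = -6414000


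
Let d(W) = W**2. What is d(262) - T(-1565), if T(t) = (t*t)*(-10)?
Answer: 24560894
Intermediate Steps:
T(t) = -10*t**2 (T(t) = t**2*(-10) = -10*t**2)
d(262) - T(-1565) = 262**2 - (-10)*(-1565)**2 = 68644 - (-10)*2449225 = 68644 - 1*(-24492250) = 68644 + 24492250 = 24560894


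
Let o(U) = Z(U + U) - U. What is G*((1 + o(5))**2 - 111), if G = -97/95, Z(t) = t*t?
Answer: -176637/19 ≈ -9296.7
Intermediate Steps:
Z(t) = t**2
G = -97/95 (G = -97*1/95 = -97/95 ≈ -1.0211)
o(U) = -U + 4*U**2 (o(U) = (U + U)**2 - U = (2*U)**2 - U = 4*U**2 - U = -U + 4*U**2)
G*((1 + o(5))**2 - 111) = -97*((1 + 5*(-1 + 4*5))**2 - 111)/95 = -97*((1 + 5*(-1 + 20))**2 - 111)/95 = -97*((1 + 5*19)**2 - 111)/95 = -97*((1 + 95)**2 - 111)/95 = -97*(96**2 - 111)/95 = -97*(9216 - 111)/95 = -97/95*9105 = -176637/19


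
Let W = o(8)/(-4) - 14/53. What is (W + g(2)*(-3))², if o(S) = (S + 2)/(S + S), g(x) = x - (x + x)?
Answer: 89548369/2876416 ≈ 31.132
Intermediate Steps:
g(x) = -x (g(x) = x - 2*x = -x)
o(S) = (2 + S)/(2*S) (o(S) = (2 + S)/((2*S)) = (2 + S)*(1/(2*S)) = (2 + S)/(2*S))
W = -713/1696 (W = ((½)*(2 + 8)/8)/(-4) - 14/53 = ((½)*(⅛)*10)*(-¼) - 14*1/53 = (5/8)*(-¼) - 14/53 = -5/32 - 14/53 = -713/1696 ≈ -0.42040)
(W + g(2)*(-3))² = (-713/1696 - 1*2*(-3))² = (-713/1696 - 2*(-3))² = (-713/1696 + 6)² = (9463/1696)² = 89548369/2876416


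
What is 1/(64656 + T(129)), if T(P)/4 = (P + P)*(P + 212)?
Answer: 1/416568 ≈ 2.4006e-6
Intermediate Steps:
T(P) = 8*P*(212 + P) (T(P) = 4*((P + P)*(P + 212)) = 4*((2*P)*(212 + P)) = 4*(2*P*(212 + P)) = 8*P*(212 + P))
1/(64656 + T(129)) = 1/(64656 + 8*129*(212 + 129)) = 1/(64656 + 8*129*341) = 1/(64656 + 351912) = 1/416568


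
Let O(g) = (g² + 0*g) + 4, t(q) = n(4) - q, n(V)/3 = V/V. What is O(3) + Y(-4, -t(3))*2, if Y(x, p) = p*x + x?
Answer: 5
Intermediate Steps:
n(V) = 3 (n(V) = 3*(V/V) = 3*1 = 3)
t(q) = 3 - q
Y(x, p) = x + p*x
O(g) = 4 + g² (O(g) = (g² + 0) + 4 = g² + 4 = 4 + g²)
O(3) + Y(-4, -t(3))*2 = (4 + 3²) - 4*(1 - (3 - 1*3))*2 = (4 + 9) - 4*(1 - (3 - 3))*2 = 13 - 4*(1 - 1*0)*2 = 13 - 4*(1 + 0)*2 = 13 - 4*1*2 = 13 - 4*2 = 13 - 8 = 5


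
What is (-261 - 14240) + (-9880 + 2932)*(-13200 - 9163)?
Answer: 155363623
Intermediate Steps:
(-261 - 14240) + (-9880 + 2932)*(-13200 - 9163) = -14501 - 6948*(-22363) = -14501 + 155378124 = 155363623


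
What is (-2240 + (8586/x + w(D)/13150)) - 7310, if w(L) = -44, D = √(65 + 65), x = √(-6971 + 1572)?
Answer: -62791272/6575 - 8586*I*√5399/5399 ≈ -9550.0 - 116.85*I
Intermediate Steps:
x = I*√5399 (x = √(-5399) = I*√5399 ≈ 73.478*I)
D = √130 ≈ 11.402
(-2240 + (8586/x + w(D)/13150)) - 7310 = (-2240 + (8586/((I*√5399)) - 44/13150)) - 7310 = (-2240 + (8586*(-I*√5399/5399) - 44*1/13150)) - 7310 = (-2240 + (-8586*I*√5399/5399 - 22/6575)) - 7310 = (-2240 + (-22/6575 - 8586*I*√5399/5399)) - 7310 = (-14728022/6575 - 8586*I*√5399/5399) - 7310 = -62791272/6575 - 8586*I*√5399/5399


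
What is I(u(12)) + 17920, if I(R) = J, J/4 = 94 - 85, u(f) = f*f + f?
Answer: 17956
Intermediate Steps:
u(f) = f + f² (u(f) = f² + f = f + f²)
J = 36 (J = 4*(94 - 85) = 4*9 = 36)
I(R) = 36
I(u(12)) + 17920 = 36 + 17920 = 17956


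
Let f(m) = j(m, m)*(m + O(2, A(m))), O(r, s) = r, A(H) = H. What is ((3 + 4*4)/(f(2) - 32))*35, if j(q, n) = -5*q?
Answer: -665/72 ≈ -9.2361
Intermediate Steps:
f(m) = -5*m*(2 + m) (f(m) = (-5*m)*(m + 2) = (-5*m)*(2 + m) = -5*m*(2 + m))
((3 + 4*4)/(f(2) - 32))*35 = ((3 + 4*4)/(-5*2*(2 + 2) - 32))*35 = ((3 + 16)/(-5*2*4 - 32))*35 = (19/(-40 - 32))*35 = (19/(-72))*35 = -1/72*19*35 = -19/72*35 = -665/72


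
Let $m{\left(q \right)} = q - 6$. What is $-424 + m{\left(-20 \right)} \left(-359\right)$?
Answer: $8910$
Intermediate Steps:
$m{\left(q \right)} = -6 + q$
$-424 + m{\left(-20 \right)} \left(-359\right) = -424 + \left(-6 - 20\right) \left(-359\right) = -424 - -9334 = -424 + 9334 = 8910$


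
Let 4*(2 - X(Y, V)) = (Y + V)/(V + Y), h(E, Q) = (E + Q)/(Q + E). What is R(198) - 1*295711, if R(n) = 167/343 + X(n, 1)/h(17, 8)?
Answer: -405712423/1372 ≈ -2.9571e+5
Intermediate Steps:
h(E, Q) = 1 (h(E, Q) = (E + Q)/(E + Q) = 1)
X(Y, V) = 7/4 (X(Y, V) = 2 - (Y + V)/(4*(V + Y)) = 2 - (V + Y)/(4*(V + Y)) = 2 - ¼*1 = 2 - ¼ = 7/4)
R(n) = 3069/1372 (R(n) = 167/343 + (7/4)/1 = 167*(1/343) + (7/4)*1 = 167/343 + 7/4 = 3069/1372)
R(198) - 1*295711 = 3069/1372 - 1*295711 = 3069/1372 - 295711 = -405712423/1372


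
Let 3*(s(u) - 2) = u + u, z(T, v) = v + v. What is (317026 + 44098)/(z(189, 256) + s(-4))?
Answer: 541686/767 ≈ 706.24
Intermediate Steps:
z(T, v) = 2*v
s(u) = 2 + 2*u/3 (s(u) = 2 + (u + u)/3 = 2 + (2*u)/3 = 2 + 2*u/3)
(317026 + 44098)/(z(189, 256) + s(-4)) = (317026 + 44098)/(2*256 + (2 + (⅔)*(-4))) = 361124/(512 + (2 - 8/3)) = 361124/(512 - ⅔) = 361124/(1534/3) = 361124*(3/1534) = 541686/767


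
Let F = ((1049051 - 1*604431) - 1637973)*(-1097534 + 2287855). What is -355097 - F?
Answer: 1420472781216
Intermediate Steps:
F = -1420473136313 (F = ((1049051 - 604431) - 1637973)*1190321 = (444620 - 1637973)*1190321 = -1193353*1190321 = -1420473136313)
-355097 - F = -355097 - 1*(-1420473136313) = -355097 + 1420473136313 = 1420472781216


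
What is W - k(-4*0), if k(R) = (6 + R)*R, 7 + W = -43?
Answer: -50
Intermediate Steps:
W = -50 (W = -7 - 43 = -50)
k(R) = R*(6 + R)
W - k(-4*0) = -50 - (-4*0)*(6 - 4*0) = -50 - 0*(6 + 0) = -50 - 0*6 = -50 - 1*0 = -50 + 0 = -50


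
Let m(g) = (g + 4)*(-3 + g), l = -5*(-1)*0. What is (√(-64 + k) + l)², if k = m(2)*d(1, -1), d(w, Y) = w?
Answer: -70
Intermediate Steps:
l = 0 (l = 5*0 = 0)
m(g) = (-3 + g)*(4 + g) (m(g) = (4 + g)*(-3 + g) = (-3 + g)*(4 + g))
k = -6 (k = (-12 + 2 + 2²)*1 = (-12 + 2 + 4)*1 = -6*1 = -6)
(√(-64 + k) + l)² = (√(-64 - 6) + 0)² = (√(-70) + 0)² = (I*√70 + 0)² = (I*√70)² = -70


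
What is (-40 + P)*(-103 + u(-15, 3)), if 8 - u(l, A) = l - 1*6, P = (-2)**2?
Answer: 2664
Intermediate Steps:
P = 4
u(l, A) = 14 - l (u(l, A) = 8 - (l - 1*6) = 8 - (l - 6) = 8 - (-6 + l) = 8 + (6 - l) = 14 - l)
(-40 + P)*(-103 + u(-15, 3)) = (-40 + 4)*(-103 + (14 - 1*(-15))) = -36*(-103 + (14 + 15)) = -36*(-103 + 29) = -36*(-74) = 2664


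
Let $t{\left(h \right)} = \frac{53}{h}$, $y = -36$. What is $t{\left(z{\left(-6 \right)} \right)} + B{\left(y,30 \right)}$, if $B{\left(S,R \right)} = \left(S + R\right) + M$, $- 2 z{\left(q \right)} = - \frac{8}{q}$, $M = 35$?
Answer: $- \frac{101}{2} \approx -50.5$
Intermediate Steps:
$z{\left(q \right)} = \frac{4}{q}$ ($z{\left(q \right)} = - \frac{\left(-8\right) \frac{1}{q}}{2} = \frac{4}{q}$)
$B{\left(S,R \right)} = 35 + R + S$ ($B{\left(S,R \right)} = \left(S + R\right) + 35 = \left(R + S\right) + 35 = 35 + R + S$)
$t{\left(z{\left(-6 \right)} \right)} + B{\left(y,30 \right)} = \frac{53}{4 \frac{1}{-6}} + \left(35 + 30 - 36\right) = \frac{53}{4 \left(- \frac{1}{6}\right)} + 29 = \frac{53}{- \frac{2}{3}} + 29 = 53 \left(- \frac{3}{2}\right) + 29 = - \frac{159}{2} + 29 = - \frac{101}{2}$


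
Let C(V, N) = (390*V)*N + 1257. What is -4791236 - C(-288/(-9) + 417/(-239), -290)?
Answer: -327579727/239 ≈ -1.3706e+6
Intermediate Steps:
C(V, N) = 1257 + 390*N*V (C(V, N) = 390*N*V + 1257 = 1257 + 390*N*V)
-4791236 - C(-288/(-9) + 417/(-239), -290) = -4791236 - (1257 + 390*(-290)*(-288/(-9) + 417/(-239))) = -4791236 - (1257 + 390*(-290)*(-288*(-⅑) + 417*(-1/239))) = -4791236 - (1257 + 390*(-290)*(32 - 417/239)) = -4791236 - (1257 + 390*(-290)*(7231/239)) = -4791236 - (1257 - 817826100/239) = -4791236 - 1*(-817525677/239) = -4791236 + 817525677/239 = -327579727/239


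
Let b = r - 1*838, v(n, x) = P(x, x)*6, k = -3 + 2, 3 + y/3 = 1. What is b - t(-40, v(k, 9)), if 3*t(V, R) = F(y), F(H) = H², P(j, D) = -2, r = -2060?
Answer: -2910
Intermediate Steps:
y = -6 (y = -9 + 3*1 = -9 + 3 = -6)
k = -1
v(n, x) = -12 (v(n, x) = -2*6 = -12)
t(V, R) = 12 (t(V, R) = (⅓)*(-6)² = (⅓)*36 = 12)
b = -2898 (b = -2060 - 1*838 = -2060 - 838 = -2898)
b - t(-40, v(k, 9)) = -2898 - 1*12 = -2898 - 12 = -2910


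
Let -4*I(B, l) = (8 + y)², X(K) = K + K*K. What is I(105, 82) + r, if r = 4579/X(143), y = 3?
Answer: -618329/20592 ≈ -30.028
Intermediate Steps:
X(K) = K + K²
I(B, l) = -121/4 (I(B, l) = -(8 + 3)²/4 = -¼*11² = -¼*121 = -121/4)
r = 4579/20592 (r = 4579/((143*(1 + 143))) = 4579/((143*144)) = 4579/20592 ≈ 0.22237)
I(105, 82) + r = -121/4 + 4579/20592 = -618329/20592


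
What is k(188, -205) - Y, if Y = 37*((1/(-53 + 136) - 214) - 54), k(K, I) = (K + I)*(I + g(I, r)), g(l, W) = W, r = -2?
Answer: 1115068/83 ≈ 13435.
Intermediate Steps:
k(K, I) = (-2 + I)*(I + K) (k(K, I) = (K + I)*(I - 2) = (I + K)*(-2 + I) = (-2 + I)*(I + K))
Y = -822991/83 (Y = 37*((1/83 - 214) - 54) = 37*(-17761/83 - 54) = 37*(-22243/83) = -822991/83 ≈ -9915.5)
k(188, -205) - Y = ((-205)² - 2*(-205) - 2*188 - 205*188) - 1*(-822991/83) = (42025 + 410 - 376 - 38540) + 822991/83 = 3519 + 822991/83 = 1115068/83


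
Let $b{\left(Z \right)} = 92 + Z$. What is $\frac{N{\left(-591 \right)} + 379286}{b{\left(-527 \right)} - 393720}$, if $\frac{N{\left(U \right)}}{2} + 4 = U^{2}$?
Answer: $- \frac{23952}{8759} \approx -2.7346$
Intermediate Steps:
$N{\left(U \right)} = -8 + 2 U^{2}$
$\frac{N{\left(-591 \right)} + 379286}{b{\left(-527 \right)} - 393720} = \frac{\left(-8 + 2 \left(-591\right)^{2}\right) + 379286}{\left(92 - 527\right) - 393720} = \frac{\left(-8 + 2 \cdot 349281\right) + 379286}{-435 - 393720} = \frac{\left(-8 + 698562\right) + 379286}{-394155} = \left(698554 + 379286\right) \left(- \frac{1}{394155}\right) = 1077840 \left(- \frac{1}{394155}\right) = - \frac{23952}{8759}$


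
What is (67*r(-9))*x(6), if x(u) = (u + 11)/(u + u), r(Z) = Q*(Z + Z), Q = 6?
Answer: -10251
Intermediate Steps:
r(Z) = 12*Z (r(Z) = 6*(Z + Z) = 6*(2*Z) = 12*Z)
x(u) = (11 + u)/(2*u) (x(u) = (11 + u)/((2*u)) = (11 + u)*(1/(2*u)) = (11 + u)/(2*u))
(67*r(-9))*x(6) = (67*(12*(-9)))*((½)*(11 + 6)/6) = (67*(-108))*((½)*(⅙)*17) = -7236*17/12 = -10251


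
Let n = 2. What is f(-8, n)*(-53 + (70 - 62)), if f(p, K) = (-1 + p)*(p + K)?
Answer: -2430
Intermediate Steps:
f(p, K) = (-1 + p)*(K + p)
f(-8, n)*(-53 + (70 - 62)) = ((-8)² - 1*2 - 1*(-8) + 2*(-8))*(-53 + (70 - 62)) = (64 - 2 + 8 - 16)*(-53 + 8) = 54*(-45) = -2430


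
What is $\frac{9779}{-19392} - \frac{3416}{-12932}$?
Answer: $- \frac{246799}{1027776} \approx -0.24013$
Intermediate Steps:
$\frac{9779}{-19392} - \frac{3416}{-12932} = 9779 \left(- \frac{1}{19392}\right) - - \frac{14}{53} = - \frac{9779}{19392} + \frac{14}{53} = - \frac{246799}{1027776}$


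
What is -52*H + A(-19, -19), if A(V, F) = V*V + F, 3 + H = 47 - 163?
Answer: 6530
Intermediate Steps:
H = -119 (H = -3 + (47 - 163) = -3 - 116 = -119)
A(V, F) = F + V**2 (A(V, F) = V**2 + F = F + V**2)
-52*H + A(-19, -19) = -52*(-119) + (-19 + (-19)**2) = 6188 + (-19 + 361) = 6188 + 342 = 6530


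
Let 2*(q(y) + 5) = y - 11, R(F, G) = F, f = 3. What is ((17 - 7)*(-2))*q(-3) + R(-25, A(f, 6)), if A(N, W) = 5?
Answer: 215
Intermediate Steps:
q(y) = -21/2 + y/2 (q(y) = -5 + (y - 11)/2 = -5 + (-11 + y)/2 = -5 + (-11/2 + y/2) = -21/2 + y/2)
((17 - 7)*(-2))*q(-3) + R(-25, A(f, 6)) = ((17 - 7)*(-2))*(-21/2 + (½)*(-3)) - 25 = (10*(-2))*(-21/2 - 3/2) - 25 = -20*(-12) - 25 = 240 - 25 = 215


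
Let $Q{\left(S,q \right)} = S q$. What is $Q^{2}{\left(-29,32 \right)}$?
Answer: $861184$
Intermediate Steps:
$Q^{2}{\left(-29,32 \right)} = \left(\left(-29\right) 32\right)^{2} = \left(-928\right)^{2} = 861184$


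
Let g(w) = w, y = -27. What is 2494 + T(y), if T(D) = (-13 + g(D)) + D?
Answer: 2427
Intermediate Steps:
T(D) = -13 + 2*D (T(D) = (-13 + D) + D = -13 + 2*D)
2494 + T(y) = 2494 + (-13 + 2*(-27)) = 2494 + (-13 - 54) = 2494 - 67 = 2427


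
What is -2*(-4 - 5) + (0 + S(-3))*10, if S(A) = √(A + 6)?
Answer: 18 + 10*√3 ≈ 35.320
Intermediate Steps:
S(A) = √(6 + A)
-2*(-4 - 5) + (0 + S(-3))*10 = -2*(-4 - 5) + (0 + √(6 - 3))*10 = -2*(-9) + (0 + √3)*10 = 18 + √3*10 = 18 + 10*√3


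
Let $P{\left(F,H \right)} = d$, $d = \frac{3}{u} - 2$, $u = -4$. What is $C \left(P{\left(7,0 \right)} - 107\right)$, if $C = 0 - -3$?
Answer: $- \frac{1317}{4} \approx -329.25$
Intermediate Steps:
$C = 3$ ($C = 0 + 3 = 3$)
$d = - \frac{11}{4}$ ($d = \frac{3}{-4} - 2 = 3 \left(- \frac{1}{4}\right) - 2 = - \frac{3}{4} - 2 = - \frac{11}{4} \approx -2.75$)
$P{\left(F,H \right)} = - \frac{11}{4}$
$C \left(P{\left(7,0 \right)} - 107\right) = 3 \left(- \frac{11}{4} - 107\right) = 3 \left(- \frac{439}{4}\right) = - \frac{1317}{4}$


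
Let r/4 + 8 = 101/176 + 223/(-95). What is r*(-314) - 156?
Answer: 25329801/2090 ≈ 12120.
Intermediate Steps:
r = -163413/4180 (r = -32 + 4*(101/176 + 223/(-95)) = -32 + 4*(101*(1/176) + 223*(-1/95)) = -32 + 4*(101/176 - 223/95) = -32 + 4*(-29653/16720) = -32 - 29653/4180 = -163413/4180 ≈ -39.094)
r*(-314) - 156 = -163413/4180*(-314) - 156 = 25655841/2090 - 156 = 25329801/2090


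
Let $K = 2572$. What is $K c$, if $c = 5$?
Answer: $12860$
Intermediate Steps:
$K c = 2572 \cdot 5 = 12860$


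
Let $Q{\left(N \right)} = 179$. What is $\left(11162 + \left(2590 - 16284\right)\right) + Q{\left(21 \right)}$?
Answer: $-2353$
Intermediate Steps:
$\left(11162 + \left(2590 - 16284\right)\right) + Q{\left(21 \right)} = \left(11162 + \left(2590 - 16284\right)\right) + 179 = \left(11162 - 13694\right) + 179 = -2532 + 179 = -2353$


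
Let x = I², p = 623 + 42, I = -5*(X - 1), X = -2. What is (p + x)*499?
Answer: 444110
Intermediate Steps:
I = 15 (I = -5*(-2 - 1) = -5*(-3) = 15)
p = 665
x = 225 (x = 15² = 225)
(p + x)*499 = (665 + 225)*499 = 890*499 = 444110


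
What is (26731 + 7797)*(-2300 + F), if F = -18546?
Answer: -719770688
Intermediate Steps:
(26731 + 7797)*(-2300 + F) = (26731 + 7797)*(-2300 - 18546) = 34528*(-20846) = -719770688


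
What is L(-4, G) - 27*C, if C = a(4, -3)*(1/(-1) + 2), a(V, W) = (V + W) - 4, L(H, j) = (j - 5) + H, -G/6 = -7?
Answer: 114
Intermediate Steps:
G = 42 (G = -6*(-7) = 42)
L(H, j) = -5 + H + j (L(H, j) = (-5 + j) + H = -5 + H + j)
a(V, W) = -4 + V + W
C = -3 (C = (-4 + 4 - 3)*(1/(-1) + 2) = -3*(-1 + 2) = -3*1 = -3)
L(-4, G) - 27*C = (-5 - 4 + 42) - 27*(-3) = 33 + 81 = 114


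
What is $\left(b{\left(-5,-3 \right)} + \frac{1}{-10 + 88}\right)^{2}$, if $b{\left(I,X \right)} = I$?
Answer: $\frac{151321}{6084} \approx 24.872$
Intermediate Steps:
$\left(b{\left(-5,-3 \right)} + \frac{1}{-10 + 88}\right)^{2} = \left(-5 + \frac{1}{-10 + 88}\right)^{2} = \left(-5 + \frac{1}{78}\right)^{2} = \left(- \frac{389}{78}\right)^{2} = \frac{151321}{6084}$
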